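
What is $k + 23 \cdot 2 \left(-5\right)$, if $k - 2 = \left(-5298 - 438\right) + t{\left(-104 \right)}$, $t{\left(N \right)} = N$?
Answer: $-6068$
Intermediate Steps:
$k = -5838$ ($k = 2 - 5840 = -5838$)
$k + 23 \cdot 2 \left(-5\right) = -5838 + 23 \cdot 2 \left(-5\right) = -5838 + 46 \left(-5\right) = -5838 - 230 = -6068$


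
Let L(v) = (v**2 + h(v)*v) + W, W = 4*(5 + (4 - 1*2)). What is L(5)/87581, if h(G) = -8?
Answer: 1/6737 ≈ 0.00014843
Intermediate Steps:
W = 28 (W = 4*(5 + (4 - 2)) = 4*(5 + 2) = 4*7 = 28)
L(v) = 28 + v**2 - 8*v (L(v) = (v**2 - 8*v) + 28 = 28 + v**2 - 8*v)
L(5)/87581 = (28 + 5**2 - 8*5)/87581 = (28 + 25 - 40)*(1/87581) = 13*(1/87581) = 1/6737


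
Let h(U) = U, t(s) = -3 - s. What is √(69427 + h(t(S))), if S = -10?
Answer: √69434 ≈ 263.50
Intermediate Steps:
√(69427 + h(t(S))) = √(69427 + (-3 - 1*(-10))) = √(69427 + (-3 + 10)) = √(69427 + 7) = √69434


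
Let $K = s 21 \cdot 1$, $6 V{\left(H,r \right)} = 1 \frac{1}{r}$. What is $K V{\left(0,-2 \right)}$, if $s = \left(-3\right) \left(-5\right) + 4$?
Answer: $- \frac{133}{4} \approx -33.25$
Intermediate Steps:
$V{\left(H,r \right)} = \frac{1}{6 r}$ ($V{\left(H,r \right)} = \frac{1 \frac{1}{r}}{6} = \frac{1}{6 r}$)
$s = 19$ ($s = 15 + 4 = 19$)
$K = 399$ ($K = 19 \cdot 21 \cdot 1 = 399 \cdot 1 = 399$)
$K V{\left(0,-2 \right)} = 399 \frac{1}{6 \left(-2\right)} = 399 \cdot \frac{1}{6} \left(- \frac{1}{2}\right) = 399 \left(- \frac{1}{12}\right) = - \frac{133}{4}$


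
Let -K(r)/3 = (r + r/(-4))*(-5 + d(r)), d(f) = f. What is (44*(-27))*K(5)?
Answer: 0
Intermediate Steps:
K(r) = -9*r*(-5 + r)/4 (K(r) = -3*(r + r/(-4))*(-5 + r) = -3*(r + r*(-¼))*(-5 + r) = -3*(r - r/4)*(-5 + r) = -3*3*r/4*(-5 + r) = -9*r*(-5 + r)/4)
(44*(-27))*K(5) = (44*(-27))*((9/4)*5*(5 - 1*5)) = -2673*5*(5 - 5) = -2673*5*0 = -1188*0 = 0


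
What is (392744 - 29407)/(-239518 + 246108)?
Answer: 363337/6590 ≈ 55.135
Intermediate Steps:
(392744 - 29407)/(-239518 + 246108) = 363337/6590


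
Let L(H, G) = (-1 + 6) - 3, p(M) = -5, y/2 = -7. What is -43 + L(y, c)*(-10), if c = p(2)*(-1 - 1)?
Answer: -63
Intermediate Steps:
y = -14 (y = 2*(-7) = -14)
c = 10 (c = -5*(-1 - 1) = -5*(-2) = 10)
L(H, G) = 2 (L(H, G) = 5 - 3 = 2)
-43 + L(y, c)*(-10) = -43 + 2*(-10) = -43 - 20 = -63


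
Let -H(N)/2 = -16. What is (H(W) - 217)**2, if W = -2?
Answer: 34225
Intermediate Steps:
H(N) = 32 (H(N) = -2*(-16) = 32)
(H(W) - 217)**2 = (32 - 217)**2 = (-185)**2 = 34225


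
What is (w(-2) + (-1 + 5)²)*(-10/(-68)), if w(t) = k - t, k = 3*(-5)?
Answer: 15/34 ≈ 0.44118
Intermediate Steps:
k = -15
w(t) = -15 - t
(w(-2) + (-1 + 5)²)*(-10/(-68)) = ((-15 - 1*(-2)) + (-1 + 5)²)*(-10/(-68)) = ((-15 + 2) + 4²)*(-10*(-1/68)) = (-13 + 16)*(5/34) = 3*(5/34) = 15/34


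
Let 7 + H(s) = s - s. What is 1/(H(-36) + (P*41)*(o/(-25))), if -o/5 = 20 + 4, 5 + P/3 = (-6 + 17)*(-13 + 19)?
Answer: 5/180037 ≈ 2.7772e-5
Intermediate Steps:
P = 183 (P = -15 + 3*((-6 + 17)*(-13 + 19)) = -15 + 3*(11*6) = -15 + 3*66 = -15 + 198 = 183)
o = -120 (o = -5*(20 + 4) = -5*24 = -120)
H(s) = -7 (H(s) = -7 + (s - s) = -7 + 0 = -7)
1/(H(-36) + (P*41)*(o/(-25))) = 1/(-7 + (183*41)*(-120/(-25))) = 1/(-7 + 7503*(-120*(-1/25))) = 1/(-7 + 7503*(24/5)) = 1/(-7 + 180072/5) = 1/(180037/5) = 5/180037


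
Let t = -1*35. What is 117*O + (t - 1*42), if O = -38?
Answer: -4523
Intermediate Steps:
t = -35
117*O + (t - 1*42) = 117*(-38) + (-35 - 1*42) = -4446 + (-35 - 42) = -4446 - 77 = -4523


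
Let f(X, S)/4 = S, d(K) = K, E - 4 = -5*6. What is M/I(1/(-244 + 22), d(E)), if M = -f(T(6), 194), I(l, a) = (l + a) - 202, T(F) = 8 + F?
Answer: 172272/50617 ≈ 3.4034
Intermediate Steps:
E = -26 (E = 4 - 5*6 = 4 - 30 = -26)
f(X, S) = 4*S
I(l, a) = -202 + a + l (I(l, a) = (a + l) - 202 = -202 + a + l)
M = -776 (M = -4*194 = -1*776 = -776)
M/I(1/(-244 + 22), d(E)) = -776/(-202 - 26 + 1/(-244 + 22)) = -776/(-202 - 26 + 1/(-222)) = -776/(-202 - 26 - 1/222) = -776/(-50617/222) = -776*(-222/50617) = 172272/50617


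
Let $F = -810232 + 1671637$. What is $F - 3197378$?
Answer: $-2335973$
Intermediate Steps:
$F = 861405$
$F - 3197378 = 861405 - 3197378 = -2335973$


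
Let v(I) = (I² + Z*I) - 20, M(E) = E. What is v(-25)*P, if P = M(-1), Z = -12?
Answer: -905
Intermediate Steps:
v(I) = -20 + I² - 12*I (v(I) = (I² - 12*I) - 20 = -20 + I² - 12*I)
P = -1
v(-25)*P = (-20 + (-25)² - 12*(-25))*(-1) = (-20 + 625 + 300)*(-1) = 905*(-1) = -905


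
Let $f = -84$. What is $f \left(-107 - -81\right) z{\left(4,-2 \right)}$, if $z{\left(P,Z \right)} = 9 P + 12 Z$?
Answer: $26208$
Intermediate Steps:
$f \left(-107 - -81\right) z{\left(4,-2 \right)} = - 84 \left(-107 - -81\right) \left(9 \cdot 4 + 12 \left(-2\right)\right) = - 84 \left(-107 + 81\right) \left(36 - 24\right) = \left(-84\right) \left(-26\right) 12 = 2184 \cdot 12 = 26208$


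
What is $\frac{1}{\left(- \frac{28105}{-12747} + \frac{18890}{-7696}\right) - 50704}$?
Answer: $- \frac{7007208}{355295224057} \approx -1.9722 \cdot 10^{-5}$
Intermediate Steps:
$\frac{1}{\left(- \frac{28105}{-12747} + \frac{18890}{-7696}\right) - 50704} = \frac{1}{\left(\left(-28105\right) \left(- \frac{1}{12747}\right) + 18890 \left(- \frac{1}{7696}\right)\right) - 50704} = \frac{1}{\left(\frac{4015}{1821} - \frac{9445}{3848}\right) - 50704} = \frac{1}{- \frac{1749625}{7007208} - 50704} = \frac{1}{- \frac{355295224057}{7007208}} = - \frac{7007208}{355295224057}$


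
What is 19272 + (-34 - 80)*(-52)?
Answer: 25200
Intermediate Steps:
19272 + (-34 - 80)*(-52) = 19272 - 114*(-52) = 19272 + 5928 = 25200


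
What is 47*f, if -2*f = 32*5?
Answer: -3760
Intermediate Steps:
f = -80 (f = -16*5 = -1/2*160 = -80)
47*f = 47*(-80) = -3760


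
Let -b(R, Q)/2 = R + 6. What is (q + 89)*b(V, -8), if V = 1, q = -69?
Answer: -280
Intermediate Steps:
b(R, Q) = -12 - 2*R (b(R, Q) = -2*(R + 6) = -2*(6 + R) = -12 - 2*R)
(q + 89)*b(V, -8) = (-69 + 89)*(-12 - 2*1) = 20*(-12 - 2) = 20*(-14) = -280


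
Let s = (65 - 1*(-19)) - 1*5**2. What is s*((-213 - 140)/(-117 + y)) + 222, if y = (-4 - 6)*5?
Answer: 57901/167 ≈ 346.71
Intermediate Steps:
y = -50 (y = -10*5 = -50)
s = 59 (s = (65 + 19) - 1*25 = 84 - 25 = 59)
s*((-213 - 140)/(-117 + y)) + 222 = 59*((-213 - 140)/(-117 - 50)) + 222 = 59*(-353/(-167)) + 222 = 59*(-353*(-1/167)) + 222 = 59*(353/167) + 222 = 20827/167 + 222 = 57901/167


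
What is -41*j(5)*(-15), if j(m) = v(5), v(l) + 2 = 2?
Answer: 0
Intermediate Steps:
v(l) = 0 (v(l) = -2 + 2 = 0)
j(m) = 0
-41*j(5)*(-15) = -41*0*(-15) = 0*(-15) = 0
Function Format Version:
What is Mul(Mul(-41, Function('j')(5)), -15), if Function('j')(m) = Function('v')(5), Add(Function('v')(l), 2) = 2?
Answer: 0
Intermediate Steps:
Function('v')(l) = 0 (Function('v')(l) = Add(-2, 2) = 0)
Function('j')(m) = 0
Mul(Mul(-41, Function('j')(5)), -15) = Mul(Mul(-41, 0), -15) = Mul(0, -15) = 0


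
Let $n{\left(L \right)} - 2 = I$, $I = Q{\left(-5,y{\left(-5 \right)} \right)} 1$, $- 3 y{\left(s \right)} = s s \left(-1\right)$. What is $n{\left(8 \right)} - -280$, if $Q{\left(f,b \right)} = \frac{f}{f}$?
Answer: $283$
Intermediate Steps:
$y{\left(s \right)} = \frac{s^{2}}{3}$ ($y{\left(s \right)} = - \frac{s s \left(-1\right)}{3} = - \frac{s^{2} \left(-1\right)}{3} = - \frac{\left(-1\right) s^{2}}{3} = \frac{s^{2}}{3}$)
$Q{\left(f,b \right)} = 1$
$I = 1$ ($I = 1 \cdot 1 = 1$)
$n{\left(L \right)} = 3$ ($n{\left(L \right)} = 2 + 1 = 3$)
$n{\left(8 \right)} - -280 = 3 - -280 = 3 + 280 = 283$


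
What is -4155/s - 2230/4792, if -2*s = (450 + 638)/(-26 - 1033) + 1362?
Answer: 1947847879/345328292 ≈ 5.6406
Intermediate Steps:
s = -720635/1059 (s = -((450 + 638)/(-26 - 1033) + 1362)/2 = -(1088/(-1059) + 1362)/2 = -(1088*(-1/1059) + 1362)/2 = -(-1088/1059 + 1362)/2 = -1/2*1441270/1059 = -720635/1059 ≈ -680.49)
-4155/s - 2230/4792 = -4155/(-720635/1059) - 2230/4792 = -4155*(-1059/720635) - 2230*1/4792 = 880029/144127 - 1115/2396 = 1947847879/345328292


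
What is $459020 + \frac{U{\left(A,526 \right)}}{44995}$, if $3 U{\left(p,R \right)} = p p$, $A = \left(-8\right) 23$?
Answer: $\frac{61960848556}{134985} \approx 4.5902 \cdot 10^{5}$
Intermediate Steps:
$A = -184$
$U{\left(p,R \right)} = \frac{p^{2}}{3}$ ($U{\left(p,R \right)} = \frac{p p}{3} = \frac{p^{2}}{3}$)
$459020 + \frac{U{\left(A,526 \right)}}{44995} = 459020 + \frac{\frac{1}{3} \left(-184\right)^{2}}{44995} = 459020 + \frac{1}{3} \cdot 33856 \cdot \frac{1}{44995} = 459020 + \frac{33856}{3} \cdot \frac{1}{44995} = 459020 + \frac{33856}{134985} = \frac{61960848556}{134985}$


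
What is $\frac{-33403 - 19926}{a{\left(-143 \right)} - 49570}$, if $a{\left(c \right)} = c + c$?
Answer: $\frac{53329}{49856} \approx 1.0697$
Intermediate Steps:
$a{\left(c \right)} = 2 c$
$\frac{-33403 - 19926}{a{\left(-143 \right)} - 49570} = \frac{-33403 - 19926}{2 \left(-143\right) - 49570} = - \frac{53329}{-286 - 49570} = - \frac{53329}{-49856} = \left(-53329\right) \left(- \frac{1}{49856}\right) = \frac{53329}{49856}$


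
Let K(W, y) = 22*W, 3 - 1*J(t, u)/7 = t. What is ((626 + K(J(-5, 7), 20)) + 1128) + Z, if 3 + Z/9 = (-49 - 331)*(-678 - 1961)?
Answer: 9028339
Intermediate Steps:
J(t, u) = 21 - 7*t
Z = 9025353 (Z = -27 + 9*((-49 - 331)*(-678 - 1961)) = -27 + 9*(-380*(-2639)) = -27 + 9*1002820 = -27 + 9025380 = 9025353)
((626 + K(J(-5, 7), 20)) + 1128) + Z = ((626 + 22*(21 - 7*(-5))) + 1128) + 9025353 = ((626 + 22*(21 + 35)) + 1128) + 9025353 = ((626 + 22*56) + 1128) + 9025353 = ((626 + 1232) + 1128) + 9025353 = (1858 + 1128) + 9025353 = 2986 + 9025353 = 9028339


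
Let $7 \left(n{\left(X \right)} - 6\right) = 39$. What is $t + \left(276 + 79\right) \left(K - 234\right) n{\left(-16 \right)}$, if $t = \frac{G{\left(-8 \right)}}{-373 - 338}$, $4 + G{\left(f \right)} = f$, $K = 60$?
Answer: $- \frac{1185798662}{1659} \approx -7.1477 \cdot 10^{5}$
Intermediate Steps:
$G{\left(f \right)} = -4 + f$
$n{\left(X \right)} = \frac{81}{7}$ ($n{\left(X \right)} = 6 + \frac{1}{7} \cdot 39 = 6 + \frac{39}{7} = \frac{81}{7}$)
$t = \frac{4}{237}$ ($t = \frac{-4 - 8}{-373 - 338} = - \frac{12}{-711} = \left(-12\right) \left(- \frac{1}{711}\right) = \frac{4}{237} \approx 0.016878$)
$t + \left(276 + 79\right) \left(K - 234\right) n{\left(-16 \right)} = \frac{4}{237} + \left(276 + 79\right) \left(60 - 234\right) \frac{81}{7} = \frac{4}{237} + 355 \left(-174\right) \frac{81}{7} = \frac{4}{237} - \frac{5003370}{7} = - \frac{1185798662}{1659}$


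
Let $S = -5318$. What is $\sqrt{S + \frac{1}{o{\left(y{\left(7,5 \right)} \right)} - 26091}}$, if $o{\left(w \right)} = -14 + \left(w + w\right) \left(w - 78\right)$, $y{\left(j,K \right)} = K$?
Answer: $\frac{7 i \sqrt{78154763865}}{26835} \approx 72.925 i$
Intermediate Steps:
$o{\left(w \right)} = -14 + 2 w \left(-78 + w\right)$
$\sqrt{S + \frac{1}{o{\left(y{\left(7,5 \right)} \right)} - 26091}} = \sqrt{-5318 + \frac{1}{\left(-14 - 780 + 2 \cdot 5^{2}\right) - 26091}} = \sqrt{-5318 + \frac{1}{\left(-14 - 780 + 2 \cdot 25\right) - 26091}} = \sqrt{-5318 + \frac{1}{\left(-14 - 780 + 50\right) - 26091}} = \sqrt{-5318 + \frac{1}{-744 - 26091}} = \sqrt{-5318 + \frac{1}{-26835}} = \sqrt{-5318 - \frac{1}{26835}} = \sqrt{- \frac{142708531}{26835}} = \frac{7 i \sqrt{78154763865}}{26835}$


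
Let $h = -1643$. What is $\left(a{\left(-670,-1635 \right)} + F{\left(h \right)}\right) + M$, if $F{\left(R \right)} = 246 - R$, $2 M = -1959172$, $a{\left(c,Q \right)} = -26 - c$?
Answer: $-977053$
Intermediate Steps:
$M = -979586$ ($M = \frac{1}{2} \left(-1959172\right) = -979586$)
$\left(a{\left(-670,-1635 \right)} + F{\left(h \right)}\right) + M = \left(\left(-26 - -670\right) + \left(246 - -1643\right)\right) - 979586 = \left(\left(-26 + 670\right) + \left(246 + 1643\right)\right) - 979586 = \left(644 + 1889\right) - 979586 = 2533 - 979586 = -977053$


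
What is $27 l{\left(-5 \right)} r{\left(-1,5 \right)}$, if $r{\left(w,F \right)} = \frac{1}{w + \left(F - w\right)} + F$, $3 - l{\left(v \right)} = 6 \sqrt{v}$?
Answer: $\frac{2106}{5} - \frac{4212 i \sqrt{5}}{5} \approx 421.2 - 1883.7 i$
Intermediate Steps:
$l{\left(v \right)} = 3 - 6 \sqrt{v}$
$r{\left(w,F \right)} = F + \frac{1}{F}$ ($r{\left(w,F \right)} = \frac{1}{F} + F = F + \frac{1}{F}$)
$27 l{\left(-5 \right)} r{\left(-1,5 \right)} = 27 \left(3 - 6 \sqrt{-5}\right) \left(5 + \frac{1}{5}\right) = 27 \left(3 - 6 i \sqrt{5}\right) \left(5 + \frac{1}{5}\right) = 27 \left(3 - 6 i \sqrt{5}\right) \frac{26}{5} = \left(81 - 162 i \sqrt{5}\right) \frac{26}{5} = \frac{2106}{5} - \frac{4212 i \sqrt{5}}{5}$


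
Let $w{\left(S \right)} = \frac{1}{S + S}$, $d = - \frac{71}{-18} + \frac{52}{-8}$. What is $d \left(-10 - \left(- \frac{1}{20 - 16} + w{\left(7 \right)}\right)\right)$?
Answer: $\frac{6325}{252} \approx 25.099$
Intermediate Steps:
$d = - \frac{23}{9}$ ($d = \left(-71\right) \left(- \frac{1}{18}\right) + 52 \left(- \frac{1}{8}\right) = \frac{71}{18} - \frac{13}{2} = - \frac{23}{9} \approx -2.5556$)
$w{\left(S \right)} = \frac{1}{2 S}$
$d \left(-10 - \left(- \frac{1}{20 - 16} + w{\left(7 \right)}\right)\right) = - \frac{23 \left(-10 + \left(\frac{1}{20 - 16} - \frac{1}{2 \cdot 7}\right)\right)}{9} = - \frac{23 \left(-10 + \left(\frac{1}{20 - 16} - \frac{1}{2} \cdot \frac{1}{7}\right)\right)}{9} = - \frac{23 \left(-10 + \left(\frac{1}{4} - \frac{1}{14}\right)\right)}{9} = - \frac{23 \left(-10 + \frac{5}{28}\right)}{9} = \left(- \frac{23}{9}\right) \left(- \frac{275}{28}\right) = \frac{6325}{252}$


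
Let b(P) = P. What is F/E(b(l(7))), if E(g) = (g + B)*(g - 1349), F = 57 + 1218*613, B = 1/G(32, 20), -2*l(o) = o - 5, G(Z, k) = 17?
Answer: 4231249/7200 ≈ 587.67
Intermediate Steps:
l(o) = 5/2 - o/2 (l(o) = -(o - 5)/2 = -(-5 + o)/2 = 5/2 - o/2)
B = 1/17 ≈ 0.058824
F = 746691 (F = 57 + 746634 = 746691)
E(g) = (-1349 + g)*(1/17 + g) (E(g) = (g + 1/17)*(g - 1349) = (1/17 + g)*(-1349 + g) = (-1349 + g)*(1/17 + g))
F/E(b(l(7))) = 746691/(-1349/17 + (5/2 - ½*7)² - 22932*(5/2 - ½*7)/17) = 746691/(-1349/17 + (5/2 - 7/2)² - 22932*(5/2 - 7/2)/17) = 746691/(-1349/17 + (-1)² - 22932/17*(-1)) = 746691/(-1349/17 + 1 + 22932/17) = 746691/(21600/17) = 746691*(17/21600) = 4231249/7200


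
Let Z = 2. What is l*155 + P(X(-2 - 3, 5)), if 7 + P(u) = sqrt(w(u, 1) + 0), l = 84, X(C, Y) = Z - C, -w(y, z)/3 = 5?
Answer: 13013 + I*sqrt(15) ≈ 13013.0 + 3.873*I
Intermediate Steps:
w(y, z) = -15 (w(y, z) = -3*5 = -15)
X(C, Y) = 2 - C
P(u) = -7 + I*sqrt(15) (P(u) = -7 + sqrt(-15 + 0) = -7 + sqrt(-15) = -7 + I*sqrt(15))
l*155 + P(X(-2 - 3, 5)) = 84*155 + (-7 + I*sqrt(15)) = 13020 + (-7 + I*sqrt(15)) = 13013 + I*sqrt(15)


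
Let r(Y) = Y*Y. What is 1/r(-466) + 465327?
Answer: 101048550013/217156 ≈ 4.6533e+5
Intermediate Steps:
r(Y) = Y²
1/r(-466) + 465327 = 1/((-466)²) + 465327 = 1/217156 + 465327 = 101048550013/217156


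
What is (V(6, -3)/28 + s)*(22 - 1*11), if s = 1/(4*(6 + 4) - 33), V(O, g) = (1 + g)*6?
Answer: -22/7 ≈ -3.1429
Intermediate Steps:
V(O, g) = 6 + 6*g
s = ⅐ (s = 1/(4*10 - 33) = 1/(40 - 33) = 1/7 = ⅐ ≈ 0.14286)
(V(6, -3)/28 + s)*(22 - 1*11) = ((6 + 6*(-3))/28 + ⅐)*(22 - 1*11) = ((6 - 18)*(1/28) + ⅐)*(22 - 11) = (-12*1/28 + ⅐)*11 = (-3/7 + ⅐)*11 = -2/7*11 = -22/7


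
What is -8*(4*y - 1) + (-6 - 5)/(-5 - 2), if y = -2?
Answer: 515/7 ≈ 73.571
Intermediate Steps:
-8*(4*y - 1) + (-6 - 5)/(-5 - 2) = -8*(4*(-2) - 1) + (-6 - 5)/(-5 - 2) = -8*(-8 - 1) - 11/(-7) = -8*(-9) - 11*(-1/7) = 72 + 11/7 = 515/7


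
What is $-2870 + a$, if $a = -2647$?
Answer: $-5517$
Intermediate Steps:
$-2870 + a = -2870 - 2647 = -5517$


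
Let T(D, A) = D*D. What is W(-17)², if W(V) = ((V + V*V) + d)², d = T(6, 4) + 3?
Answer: 9354951841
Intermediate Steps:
T(D, A) = D²
d = 39 (d = 6² + 3 = 36 + 3 = 39)
W(V) = (39 + V + V²)² (W(V) = ((V + V*V) + 39)² = ((V + V²) + 39)² = (39 + V + V²)²)
W(-17)² = ((39 - 17 + (-17)²)²)² = ((39 - 17 + 289)²)² = (311²)² = 96721² = 9354951841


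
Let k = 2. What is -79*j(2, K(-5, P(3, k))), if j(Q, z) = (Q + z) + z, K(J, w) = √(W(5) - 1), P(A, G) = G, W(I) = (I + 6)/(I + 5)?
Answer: -158 - 79*√10/5 ≈ -207.96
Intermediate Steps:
W(I) = (6 + I)/(5 + I)
K(J, w) = √10/10 (K(J, w) = √((6 + 5)/(5 + 5) - 1) = √(11/10 - 1) = √(⅒) = √10/10)
j(Q, z) = Q + 2*z
-79*j(2, K(-5, P(3, k))) = -79*(2 + 2*(√10/10)) = -79*(2 + √10/5) = -158 - 79*√10/5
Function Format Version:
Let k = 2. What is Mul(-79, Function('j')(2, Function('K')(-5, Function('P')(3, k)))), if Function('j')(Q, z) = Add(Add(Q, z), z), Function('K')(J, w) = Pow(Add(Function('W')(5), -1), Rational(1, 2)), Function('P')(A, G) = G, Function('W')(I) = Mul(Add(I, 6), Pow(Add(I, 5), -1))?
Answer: Add(-158, Mul(Rational(-79, 5), Pow(10, Rational(1, 2)))) ≈ -207.96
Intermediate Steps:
Function('W')(I) = Mul(Pow(Add(5, I), -1), Add(6, I)) (Function('W')(I) = Mul(Add(6, I), Pow(Add(5, I), -1)) = Mul(Pow(Add(5, I), -1), Add(6, I)))
Function('K')(J, w) = Mul(Rational(1, 10), Pow(10, Rational(1, 2))) (Function('K')(J, w) = Pow(Add(Mul(Pow(Add(5, 5), -1), Add(6, 5)), -1), Rational(1, 2)) = Pow(Add(Mul(Pow(10, -1), 11), -1), Rational(1, 2)) = Pow(Add(Mul(Rational(1, 10), 11), -1), Rational(1, 2)) = Pow(Add(Rational(11, 10), -1), Rational(1, 2)) = Pow(Rational(1, 10), Rational(1, 2)) = Mul(Rational(1, 10), Pow(10, Rational(1, 2))))
Function('j')(Q, z) = Add(Q, Mul(2, z))
Mul(-79, Function('j')(2, Function('K')(-5, Function('P')(3, k)))) = Mul(-79, Add(2, Mul(2, Mul(Rational(1, 10), Pow(10, Rational(1, 2)))))) = Mul(-79, Add(2, Mul(Rational(1, 5), Pow(10, Rational(1, 2))))) = Add(-158, Mul(Rational(-79, 5), Pow(10, Rational(1, 2))))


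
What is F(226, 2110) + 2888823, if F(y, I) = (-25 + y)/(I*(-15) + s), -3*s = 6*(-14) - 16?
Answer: 274004860947/94850 ≈ 2.8888e+6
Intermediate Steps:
s = 100/3 (s = -(6*(-14) - 16)/3 = -(-84 - 16)/3 = -⅓*(-100) = 100/3 ≈ 33.333)
F(y, I) = (-25 + y)/(100/3 - 15*I) (F(y, I) = (-25 + y)/(I*(-15) + 100/3) = (-25 + y)/(-15*I + 100/3) = (-25 + y)/(100/3 - 15*I))
F(226, 2110) + 2888823 = 3*(25 - 1*226)/(5*(-20 + 9*2110)) + 2888823 = 3*(25 - 226)/(5*(-20 + 18990)) + 2888823 = (⅗)*(-201)/18970 + 2888823 = (⅗)*(1/18970)*(-201) + 2888823 = -603/94850 + 2888823 = 274004860947/94850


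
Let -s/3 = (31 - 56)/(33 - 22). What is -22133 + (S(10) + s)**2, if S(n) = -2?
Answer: -2675284/121 ≈ -22110.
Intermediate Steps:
s = 75/11 (s = -3*(31 - 56)/(33 - 22) = -(-75)/11 = -3*(-25/11) = 75/11 ≈ 6.8182)
-22133 + (S(10) + s)**2 = -22133 + (-2 + 75/11)**2 = -22133 + (53/11)**2 = -22133 + 2809/121 = -2675284/121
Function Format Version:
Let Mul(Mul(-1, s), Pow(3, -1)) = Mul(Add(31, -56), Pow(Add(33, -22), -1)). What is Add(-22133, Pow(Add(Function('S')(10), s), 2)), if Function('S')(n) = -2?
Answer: Rational(-2675284, 121) ≈ -22110.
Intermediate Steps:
s = Rational(75, 11) (s = Mul(-3, Mul(Add(31, -56), Pow(Add(33, -22), -1))) = Mul(-3, Mul(-25, Pow(11, -1))) = Mul(-3, Mul(-25, Rational(1, 11))) = Mul(-3, Rational(-25, 11)) = Rational(75, 11) ≈ 6.8182)
Add(-22133, Pow(Add(Function('S')(10), s), 2)) = Add(-22133, Pow(Add(-2, Rational(75, 11)), 2)) = Add(-22133, Pow(Rational(53, 11), 2)) = Add(-22133, Rational(2809, 121)) = Rational(-2675284, 121)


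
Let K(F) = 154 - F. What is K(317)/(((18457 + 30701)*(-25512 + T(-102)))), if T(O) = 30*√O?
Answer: 173269/1333316415798 + 815*I*√102/5333265663192 ≈ 1.2995e-7 + 1.5434e-9*I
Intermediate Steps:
K(317)/(((18457 + 30701)*(-25512 + T(-102)))) = (154 - 1*317)/(((18457 + 30701)*(-25512 + 30*√(-102)))) = (154 - 317)/((49158*(-25512 + 30*(I*√102)))) = -163*1/(49158*(-25512 + 30*I*√102)) = -163/(-1254118896 + 1474740*I*√102)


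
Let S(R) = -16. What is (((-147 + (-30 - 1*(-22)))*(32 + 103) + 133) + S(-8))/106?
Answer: -10404/53 ≈ -196.30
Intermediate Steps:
(((-147 + (-30 - 1*(-22)))*(32 + 103) + 133) + S(-8))/106 = (((-147 + (-30 - 1*(-22)))*(32 + 103) + 133) - 16)/106 = (((-147 + (-30 + 22))*135 + 133) - 16)*(1/106) = (((-147 - 8)*135 + 133) - 16)*(1/106) = ((-155*135 + 133) - 16)*(1/106) = ((-20925 + 133) - 16)*(1/106) = (-20792 - 16)*(1/106) = -20808*1/106 = -10404/53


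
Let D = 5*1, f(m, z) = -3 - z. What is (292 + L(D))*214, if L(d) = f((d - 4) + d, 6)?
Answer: 60562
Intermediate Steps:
D = 5
L(d) = -9 (L(d) = -3 - 1*6 = -3 - 6 = -9)
(292 + L(D))*214 = (292 - 9)*214 = 283*214 = 60562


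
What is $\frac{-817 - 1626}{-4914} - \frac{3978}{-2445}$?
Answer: $\frac{1215287}{572130} \approx 2.1241$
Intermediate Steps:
$\frac{-817 - 1626}{-4914} - \frac{3978}{-2445} = \left(-817 - 1626\right) \left(- \frac{1}{4914}\right) - - \frac{1326}{815} = \left(-2443\right) \left(- \frac{1}{4914}\right) + \frac{1326}{815} = \frac{349}{702} + \frac{1326}{815} = \frac{1215287}{572130}$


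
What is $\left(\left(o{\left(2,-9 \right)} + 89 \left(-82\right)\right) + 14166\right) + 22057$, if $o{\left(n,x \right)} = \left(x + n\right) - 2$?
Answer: $28916$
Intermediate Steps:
$o{\left(n,x \right)} = -2 + n + x$ ($o{\left(n,x \right)} = \left(n + x\right) - 2 = -2 + n + x$)
$\left(\left(o{\left(2,-9 \right)} + 89 \left(-82\right)\right) + 14166\right) + 22057 = \left(\left(\left(-2 + 2 - 9\right) + 89 \left(-82\right)\right) + 14166\right) + 22057 = \left(\left(-9 - 7298\right) + 14166\right) + 22057 = \left(-7307 + 14166\right) + 22057 = 6859 + 22057 = 28916$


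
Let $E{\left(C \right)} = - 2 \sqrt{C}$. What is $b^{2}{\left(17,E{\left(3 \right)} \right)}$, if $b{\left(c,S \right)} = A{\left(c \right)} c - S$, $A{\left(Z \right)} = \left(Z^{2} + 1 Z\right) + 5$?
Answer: $27952381 + 21148 \sqrt{3} \approx 2.7989 \cdot 10^{7}$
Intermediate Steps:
$A{\left(Z \right)} = 5 + Z + Z^{2}$ ($A{\left(Z \right)} = \left(Z^{2} + Z\right) + 5 = \left(Z + Z^{2}\right) + 5 = 5 + Z + Z^{2}$)
$b{\left(c,S \right)} = - S + c \left(5 + c + c^{2}\right)$ ($b{\left(c,S \right)} = \left(5 + c + c^{2}\right) c - S = c \left(5 + c + c^{2}\right) - S = - S + c \left(5 + c + c^{2}\right)$)
$b^{2}{\left(17,E{\left(3 \right)} \right)} = \left(- \left(-2\right) \sqrt{3} + 17 \left(5 + 17 + 17^{2}\right)\right)^{2} = \left(2 \sqrt{3} + 17 \left(5 + 17 + 289\right)\right)^{2} = \left(2 \sqrt{3} + 17 \cdot 311\right)^{2} = \left(2 \sqrt{3} + 5287\right)^{2} = \left(5287 + 2 \sqrt{3}\right)^{2}$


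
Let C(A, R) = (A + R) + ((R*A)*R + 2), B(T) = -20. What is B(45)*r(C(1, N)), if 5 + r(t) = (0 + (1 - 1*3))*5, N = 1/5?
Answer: 300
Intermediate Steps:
N = ⅕ ≈ 0.20000
C(A, R) = 2 + A + R + A*R² (C(A, R) = (A + R) + ((A*R)*R + 2) = (A + R) + (A*R² + 2) = (A + R) + (2 + A*R²) = 2 + A + R + A*R²)
r(t) = -15 (r(t) = -5 + (0 + (1 - 1*3))*5 = -5 + (0 + (1 - 3))*5 = -5 + (0 - 2)*5 = -5 - 2*5 = -5 - 10 = -15)
B(45)*r(C(1, N)) = -20*(-15) = 300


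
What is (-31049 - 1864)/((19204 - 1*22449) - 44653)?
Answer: 1219/1774 ≈ 0.68715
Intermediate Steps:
(-31049 - 1864)/((19204 - 1*22449) - 44653) = -32913/((19204 - 22449) - 44653) = -32913/(-3245 - 44653) = -32913/(-47898) = -32913*(-1/47898) = 1219/1774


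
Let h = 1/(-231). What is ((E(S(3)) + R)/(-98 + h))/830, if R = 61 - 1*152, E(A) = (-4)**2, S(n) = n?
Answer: 3465/3758074 ≈ 0.00092201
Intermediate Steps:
h = -1/231 ≈ -0.0043290
E(A) = 16
R = -91 (R = 61 - 152 = -91)
((E(S(3)) + R)/(-98 + h))/830 = ((16 - 91)/(-98 - 1/231))/830 = -75/(-22639/231)*(1/830) = -75*(-231/22639)*(1/830) = (17325/22639)*(1/830) = 3465/3758074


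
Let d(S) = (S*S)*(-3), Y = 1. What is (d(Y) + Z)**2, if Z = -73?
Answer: 5776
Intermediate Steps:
d(S) = -3*S**2 (d(S) = S**2*(-3) = -3*S**2)
(d(Y) + Z)**2 = (-3*1**2 - 73)**2 = (-3*1 - 73)**2 = (-3 - 73)**2 = (-76)**2 = 5776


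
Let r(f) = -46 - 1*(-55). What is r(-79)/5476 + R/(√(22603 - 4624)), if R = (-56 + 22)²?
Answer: 9/5476 + 1156*√17979/17979 ≈ 8.6230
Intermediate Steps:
r(f) = 9 (r(f) = -46 + 55 = 9)
R = 1156 (R = (-34)² = 1156)
r(-79)/5476 + R/(√(22603 - 4624)) = 9/5476 + 1156/(√(22603 - 4624)) = 9*(1/5476) + 1156/(√17979) = 9/5476 + 1156*(√17979/17979) = 9/5476 + 1156*√17979/17979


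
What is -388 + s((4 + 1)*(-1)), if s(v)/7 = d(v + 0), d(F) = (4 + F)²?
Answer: -381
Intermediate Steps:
s(v) = 7*(4 + v)² (s(v) = 7*(4 + (v + 0))² = 7*(4 + v)²)
-388 + s((4 + 1)*(-1)) = -388 + 7*(4 + (4 + 1)*(-1))² = -388 + 7*(4 + 5*(-1))² = -388 + 7*(4 - 5)² = -388 + 7*(-1)² = -388 + 7*1 = -388 + 7 = -381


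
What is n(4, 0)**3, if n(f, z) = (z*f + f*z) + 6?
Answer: 216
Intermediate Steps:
n(f, z) = 6 + 2*f*z (n(f, z) = (f*z + f*z) + 6 = 2*f*z + 6 = 6 + 2*f*z)
n(4, 0)**3 = (6 + 2*4*0)**3 = (6 + 0)**3 = 6**3 = 216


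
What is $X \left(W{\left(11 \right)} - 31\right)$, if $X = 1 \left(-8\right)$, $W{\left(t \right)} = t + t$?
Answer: $72$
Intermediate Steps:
$W{\left(t \right)} = 2 t$
$X = -8$
$X \left(W{\left(11 \right)} - 31\right) = - 8 \left(2 \cdot 11 - 31\right) = - 8 \left(22 - 31\right) = \left(-8\right) \left(-9\right) = 72$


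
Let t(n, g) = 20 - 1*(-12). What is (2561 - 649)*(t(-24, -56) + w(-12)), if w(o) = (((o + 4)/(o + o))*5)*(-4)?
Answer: 145312/3 ≈ 48437.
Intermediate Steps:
t(n, g) = 32 (t(n, g) = 20 + 12 = 32)
w(o) = -10*(4 + o)/o (w(o) = (((4 + o)/((2*o)))*5)*(-4) = (((4 + o)*(1/(2*o)))*5)*(-4) = (((4 + o)/(2*o))*5)*(-4) = (5*(4 + o)/(2*o))*(-4) = -10*(4 + o)/o)
(2561 - 649)*(t(-24, -56) + w(-12)) = (2561 - 649)*(32 + (-10 - 40/(-12))) = 1912*(32 + (-10 - 40*(-1/12))) = 1912*(32 + (-10 + 10/3)) = 1912*(32 - 20/3) = 1912*(76/3) = 145312/3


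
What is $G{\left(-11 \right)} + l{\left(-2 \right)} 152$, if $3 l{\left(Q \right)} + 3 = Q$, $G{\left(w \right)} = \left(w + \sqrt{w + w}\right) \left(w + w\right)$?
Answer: $- \frac{34}{3} - 22 i \sqrt{22} \approx -11.333 - 103.19 i$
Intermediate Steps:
$G{\left(w \right)} = 2 w \left(w + \sqrt{2} \sqrt{w}\right)$ ($G{\left(w \right)} = \left(w + \sqrt{2 w}\right) 2 w = \left(w + \sqrt{2} \sqrt{w}\right) 2 w = 2 w \left(w + \sqrt{2} \sqrt{w}\right)$)
$l{\left(Q \right)} = -1 + \frac{Q}{3}$
$G{\left(-11 \right)} + l{\left(-2 \right)} 152 = \left(2 \left(-11\right)^{2} + 2 \sqrt{2} \left(-11\right)^{\frac{3}{2}}\right) + \left(-1 + \frac{1}{3} \left(-2\right)\right) 152 = \left(2 \cdot 121 + 2 \sqrt{2} \left(- 11 i \sqrt{11}\right)\right) + \left(-1 - \frac{2}{3}\right) 152 = \left(242 - 22 i \sqrt{22}\right) - \frac{760}{3} = - \frac{34}{3} - 22 i \sqrt{22}$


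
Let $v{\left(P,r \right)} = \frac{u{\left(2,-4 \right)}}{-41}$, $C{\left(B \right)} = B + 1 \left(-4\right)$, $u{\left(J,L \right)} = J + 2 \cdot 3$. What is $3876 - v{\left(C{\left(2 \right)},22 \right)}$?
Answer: $\frac{158924}{41} \approx 3876.2$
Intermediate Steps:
$u{\left(J,L \right)} = 6 + J$ ($u{\left(J,L \right)} = J + 6 = 6 + J$)
$C{\left(B \right)} = -4 + B$ ($C{\left(B \right)} = B - 4 = -4 + B$)
$v{\left(P,r \right)} = - \frac{8}{41}$ ($v{\left(P,r \right)} = \frac{6 + 2}{-41} = 8 \left(- \frac{1}{41}\right) = - \frac{8}{41}$)
$3876 - v{\left(C{\left(2 \right)},22 \right)} = 3876 - - \frac{8}{41} = 3876 + \frac{8}{41} = \frac{158924}{41}$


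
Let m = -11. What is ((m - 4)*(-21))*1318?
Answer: 415170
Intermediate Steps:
((m - 4)*(-21))*1318 = ((-11 - 4)*(-21))*1318 = -15*(-21)*1318 = 315*1318 = 415170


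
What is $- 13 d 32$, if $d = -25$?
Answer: $10400$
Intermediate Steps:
$- 13 d 32 = \left(-13\right) \left(-25\right) 32 = 325 \cdot 32 = 10400$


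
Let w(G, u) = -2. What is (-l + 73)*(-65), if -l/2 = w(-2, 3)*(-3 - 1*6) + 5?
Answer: -7735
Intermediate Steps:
l = -46 (l = -2*(-2*(-3 - 1*6) + 5) = -2*(-2*(-3 - 6) + 5) = -2*(-2*(-9) + 5) = -2*(18 + 5) = -2*23 = -46)
(-l + 73)*(-65) = (-1*(-46) + 73)*(-65) = (46 + 73)*(-65) = 119*(-65) = -7735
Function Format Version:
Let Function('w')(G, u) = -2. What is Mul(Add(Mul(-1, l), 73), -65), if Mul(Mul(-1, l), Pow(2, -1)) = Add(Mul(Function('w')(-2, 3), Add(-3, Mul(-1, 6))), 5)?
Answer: -7735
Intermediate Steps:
l = -46 (l = Mul(-2, Add(Mul(-2, Add(-3, Mul(-1, 6))), 5)) = Mul(-2, Add(Mul(-2, Add(-3, -6)), 5)) = Mul(-2, Add(Mul(-2, -9), 5)) = Mul(-2, Add(18, 5)) = Mul(-2, 23) = -46)
Mul(Add(Mul(-1, l), 73), -65) = Mul(Add(Mul(-1, -46), 73), -65) = Mul(Add(46, 73), -65) = Mul(119, -65) = -7735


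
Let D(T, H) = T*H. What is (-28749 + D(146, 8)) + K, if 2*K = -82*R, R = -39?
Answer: -25982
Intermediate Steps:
K = 1599 (K = (-82*(-39))/2 = (½)*3198 = 1599)
D(T, H) = H*T
(-28749 + D(146, 8)) + K = (-28749 + 8*146) + 1599 = (-28749 + 1168) + 1599 = -27581 + 1599 = -25982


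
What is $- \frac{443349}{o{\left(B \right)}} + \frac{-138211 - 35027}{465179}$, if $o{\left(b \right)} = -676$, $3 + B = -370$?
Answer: $\frac{15855348891}{24189308} \approx 655.47$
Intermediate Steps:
$B = -373$ ($B = -3 - 370 = -373$)
$- \frac{443349}{o{\left(B \right)}} + \frac{-138211 - 35027}{465179} = - \frac{443349}{-676} + \frac{-138211 - 35027}{465179} = \left(-443349\right) \left(- \frac{1}{676}\right) + \left(-138211 - 35027\right) \frac{1}{465179} = \frac{443349}{676} - \frac{13326}{35783} = \frac{15855348891}{24189308}$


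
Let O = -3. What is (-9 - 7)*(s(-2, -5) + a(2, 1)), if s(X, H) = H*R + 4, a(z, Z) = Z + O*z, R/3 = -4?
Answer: -944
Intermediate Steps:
R = -12 (R = 3*(-4) = -12)
a(z, Z) = Z - 3*z
s(X, H) = 4 - 12*H (s(X, H) = H*(-12) + 4 = -12*H + 4 = 4 - 12*H)
(-9 - 7)*(s(-2, -5) + a(2, 1)) = (-9 - 7)*((4 - 12*(-5)) + (1 - 3*2)) = -16*((4 + 60) + (1 - 6)) = -16*(64 - 5) = -16*59 = -944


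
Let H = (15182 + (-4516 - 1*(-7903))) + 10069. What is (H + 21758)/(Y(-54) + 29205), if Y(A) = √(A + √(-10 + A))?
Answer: 50396/(29205 + √2*√(-27 + 4*I)) ≈ 1.7256 - 0.00043536*I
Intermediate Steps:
H = 28638 (H = (15182 + (-4516 + 7903)) + 10069 = (15182 + 3387) + 10069 = 18569 + 10069 = 28638)
(H + 21758)/(Y(-54) + 29205) = (28638 + 21758)/(√(-54 + √(-10 - 54)) + 29205) = 50396/(√(-54 + √(-64)) + 29205) = 50396/(√(-54 + 8*I) + 29205) = 50396/(29205 + √(-54 + 8*I))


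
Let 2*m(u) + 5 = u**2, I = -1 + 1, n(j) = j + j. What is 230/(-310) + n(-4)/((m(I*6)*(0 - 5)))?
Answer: -1071/775 ≈ -1.3819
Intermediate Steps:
n(j) = 2*j
I = 0
m(u) = -5/2 + u**2/2
230/(-310) + n(-4)/((m(I*6)*(0 - 5))) = 230/(-310) + (2*(-4))/(((-5/2 + (0*6)**2/2)*(0 - 5))) = 230*(-1/310) - 8*(-1/(5*(-5/2 + (1/2)*0**2))) = -23/31 - 8*(-1/(5*(-5/2 + (1/2)*0))) = -23/31 - 8*(-1/(5*(-5/2 + 0))) = -23/31 - 8/((-5/2*(-5))) = -23/31 - 8/25/2 = -23/31 - 8*2/25 = -23/31 - 16/25 = -1071/775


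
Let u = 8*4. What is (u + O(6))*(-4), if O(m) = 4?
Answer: -144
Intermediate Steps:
u = 32
(u + O(6))*(-4) = (32 + 4)*(-4) = 36*(-4) = -144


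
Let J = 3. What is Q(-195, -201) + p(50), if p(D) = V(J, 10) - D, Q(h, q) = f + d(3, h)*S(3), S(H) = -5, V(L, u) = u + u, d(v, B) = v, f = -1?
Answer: -46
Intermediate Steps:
V(L, u) = 2*u
Q(h, q) = -16 (Q(h, q) = -1 + 3*(-5) = -1 - 15 = -16)
p(D) = 20 - D (p(D) = 2*10 - D = 20 - D)
Q(-195, -201) + p(50) = -16 + (20 - 1*50) = -16 + (20 - 50) = -16 - 30 = -46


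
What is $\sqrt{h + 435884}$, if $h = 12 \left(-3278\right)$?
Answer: $2 \sqrt{99137} \approx 629.72$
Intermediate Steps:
$h = -39336$
$\sqrt{h + 435884} = \sqrt{-39336 + 435884} = \sqrt{396548} = 2 \sqrt{99137}$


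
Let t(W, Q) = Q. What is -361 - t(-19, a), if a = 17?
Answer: -378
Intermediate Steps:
-361 - t(-19, a) = -361 - 1*17 = -361 - 17 = -378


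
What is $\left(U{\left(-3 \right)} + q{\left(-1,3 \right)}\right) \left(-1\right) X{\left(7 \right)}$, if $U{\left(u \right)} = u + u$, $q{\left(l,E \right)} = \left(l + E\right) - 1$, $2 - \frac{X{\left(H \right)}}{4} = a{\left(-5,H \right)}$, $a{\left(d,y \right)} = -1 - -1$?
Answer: $40$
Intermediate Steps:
$a{\left(d,y \right)} = 0$ ($a{\left(d,y \right)} = -1 + 1 = 0$)
$X{\left(H \right)} = 8$ ($X{\left(H \right)} = 8 - 0 = 8 + 0 = 8$)
$q{\left(l,E \right)} = -1 + E + l$ ($q{\left(l,E \right)} = \left(E + l\right) - 1 = -1 + E + l$)
$U{\left(u \right)} = 2 u$
$\left(U{\left(-3 \right)} + q{\left(-1,3 \right)}\right) \left(-1\right) X{\left(7 \right)} = \left(2 \left(-3\right) - -1\right) \left(-1\right) 8 = \left(-6 + 1\right) \left(-1\right) 8 = \left(-5\right) \left(-1\right) 8 = 5 \cdot 8 = 40$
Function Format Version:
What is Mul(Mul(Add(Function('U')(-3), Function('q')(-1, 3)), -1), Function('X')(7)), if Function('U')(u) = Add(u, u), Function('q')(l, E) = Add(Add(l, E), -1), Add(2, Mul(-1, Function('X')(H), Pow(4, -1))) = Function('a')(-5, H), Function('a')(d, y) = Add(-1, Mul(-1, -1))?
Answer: 40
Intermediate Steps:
Function('a')(d, y) = 0 (Function('a')(d, y) = Add(-1, 1) = 0)
Function('X')(H) = 8 (Function('X')(H) = Add(8, Mul(-4, 0)) = Add(8, 0) = 8)
Function('q')(l, E) = Add(-1, E, l) (Function('q')(l, E) = Add(Add(E, l), -1) = Add(-1, E, l))
Function('U')(u) = Mul(2, u)
Mul(Mul(Add(Function('U')(-3), Function('q')(-1, 3)), -1), Function('X')(7)) = Mul(Mul(Add(Mul(2, -3), Add(-1, 3, -1)), -1), 8) = Mul(Mul(Add(-6, 1), -1), 8) = Mul(Mul(-5, -1), 8) = Mul(5, 8) = 40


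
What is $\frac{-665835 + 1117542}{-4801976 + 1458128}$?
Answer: $- \frac{150569}{1114616} \approx -0.13509$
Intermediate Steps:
$\frac{-665835 + 1117542}{-4801976 + 1458128} = \frac{451707}{-3343848} = 451707 \left(- \frac{1}{3343848}\right) = - \frac{150569}{1114616}$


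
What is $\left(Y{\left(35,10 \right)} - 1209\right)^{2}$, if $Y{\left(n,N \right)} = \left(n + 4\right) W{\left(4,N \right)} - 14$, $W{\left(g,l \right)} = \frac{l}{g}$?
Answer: $\frac{5067001}{4} \approx 1.2668 \cdot 10^{6}$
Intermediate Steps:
$Y{\left(n,N \right)} = -14 + \frac{N \left(4 + n\right)}{4}$ ($Y{\left(n,N \right)} = \left(n + 4\right) \frac{N}{4} - 14 = \left(4 + n\right) N \frac{1}{4} - 14 = \left(4 + n\right) \frac{N}{4} - 14 = \frac{N \left(4 + n\right)}{4} - 14 = -14 + \frac{N \left(4 + n\right)}{4}$)
$\left(Y{\left(35,10 \right)} - 1209\right)^{2} = \left(\left(-14 + 10 + \frac{1}{4} \cdot 10 \cdot 35\right) - 1209\right)^{2} = \left(\left(-14 + 10 + \frac{175}{2}\right) - 1209\right)^{2} = \left(\frac{167}{2} - 1209\right)^{2} = \left(- \frac{2251}{2}\right)^{2} = \frac{5067001}{4}$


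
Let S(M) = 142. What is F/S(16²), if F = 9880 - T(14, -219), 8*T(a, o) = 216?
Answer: 9853/142 ≈ 69.387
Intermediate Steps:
T(a, o) = 27 (T(a, o) = (⅛)*216 = 27)
F = 9853 (F = 9880 - 1*27 = 9880 - 27 = 9853)
F/S(16²) = 9853/142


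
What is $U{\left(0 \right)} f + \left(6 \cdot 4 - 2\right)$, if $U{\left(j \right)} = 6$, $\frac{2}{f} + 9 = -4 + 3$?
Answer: $\frac{104}{5} \approx 20.8$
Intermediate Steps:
$f = - \frac{1}{5}$ ($f = \frac{2}{-9 + \left(-4 + 3\right)} = \frac{2}{-9 - 1} = \frac{2}{-10} = 2 \left(- \frac{1}{10}\right) = - \frac{1}{5} \approx -0.2$)
$U{\left(0 \right)} f + \left(6 \cdot 4 - 2\right) = 6 \left(- \frac{1}{5}\right) + \left(6 \cdot 4 - 2\right) = - \frac{6}{5} + \left(24 - 2\right) = - \frac{6}{5} + 22 = \frac{104}{5}$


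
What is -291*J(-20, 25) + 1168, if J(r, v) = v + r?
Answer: -287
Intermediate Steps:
J(r, v) = r + v
-291*J(-20, 25) + 1168 = -291*(-20 + 25) + 1168 = -291*5 + 1168 = -1455 + 1168 = -287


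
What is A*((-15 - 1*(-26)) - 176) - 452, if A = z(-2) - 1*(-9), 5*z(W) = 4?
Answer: -2069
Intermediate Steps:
z(W) = 4/5 (z(W) = (1/5)*4 = 4/5)
A = 49/5 (A = 4/5 - 1*(-9) = 4/5 + 9 = 49/5 ≈ 9.8000)
A*((-15 - 1*(-26)) - 176) - 452 = 49*((-15 - 1*(-26)) - 176)/5 - 452 = 49*((-15 + 26) - 176)/5 - 452 = 49*(11 - 176)/5 - 452 = (49/5)*(-165) - 452 = -1617 - 452 = -2069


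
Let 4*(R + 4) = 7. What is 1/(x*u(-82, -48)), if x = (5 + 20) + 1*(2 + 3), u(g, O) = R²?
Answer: 8/1215 ≈ 0.0065844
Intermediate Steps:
R = -9/4 (R = -4 + (¼)*7 = -4 + 7/4 = -9/4 ≈ -2.2500)
u(g, O) = 81/16 (u(g, O) = (-9/4)² = 81/16)
x = 30 (x = 25 + 1*5 = 25 + 5 = 30)
1/(x*u(-82, -48)) = 1/(30*(81/16)) = 1/(1215/8) = 8/1215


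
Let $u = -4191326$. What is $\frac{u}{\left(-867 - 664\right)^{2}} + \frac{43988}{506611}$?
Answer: $- \frac{288609385674}{169639489453} \approx -1.7013$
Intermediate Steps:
$\frac{u}{\left(-867 - 664\right)^{2}} + \frac{43988}{506611} = - \frac{4191326}{\left(-867 - 664\right)^{2}} + \frac{43988}{506611} = - \frac{4191326}{\left(-1531\right)^{2}} + 43988 \cdot \frac{1}{506611} = - \frac{4191326}{2343961} + \frac{6284}{72373} = - \frac{288609385674}{169639489453}$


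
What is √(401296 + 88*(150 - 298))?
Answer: 4*√24267 ≈ 623.12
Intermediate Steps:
√(401296 + 88*(150 - 298)) = √(401296 + 88*(-148)) = √(401296 - 13024) = √388272 = 4*√24267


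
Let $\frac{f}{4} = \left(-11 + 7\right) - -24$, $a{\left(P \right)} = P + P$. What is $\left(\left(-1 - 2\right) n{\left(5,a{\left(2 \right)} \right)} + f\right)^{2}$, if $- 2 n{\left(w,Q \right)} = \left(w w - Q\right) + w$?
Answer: $14161$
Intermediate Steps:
$a{\left(P \right)} = 2 P$
$n{\left(w,Q \right)} = \frac{Q}{2} - \frac{w}{2} - \frac{w^{2}}{2}$ ($n{\left(w,Q \right)} = - \frac{\left(w w - Q\right) + w}{2} = - \frac{\left(w^{2} - Q\right) + w}{2} = - \frac{w + w^{2} - Q}{2} = \frac{Q}{2} - \frac{w}{2} - \frac{w^{2}}{2}$)
$f = 80$ ($f = 4 \left(\left(-11 + 7\right) - -24\right) = 4 \left(-4 + 24\right) = 4 \cdot 20 = 80$)
$\left(\left(-1 - 2\right) n{\left(5,a{\left(2 \right)} \right)} + f\right)^{2} = \left(\left(-1 - 2\right) \left(\frac{2 \cdot 2}{2} - \frac{5}{2} - \frac{5^{2}}{2}\right) + 80\right)^{2} = \left(- 3 \left(\frac{1}{2} \cdot 4 - \frac{5}{2} - \frac{25}{2}\right) + 80\right)^{2} = \left(- 3 \left(2 - \frac{5}{2} - \frac{25}{2}\right) + 80\right)^{2} = \left(\left(-3\right) \left(-13\right) + 80\right)^{2} = \left(39 + 80\right)^{2} = 119^{2} = 14161$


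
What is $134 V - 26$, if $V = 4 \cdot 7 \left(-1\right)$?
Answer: $-3778$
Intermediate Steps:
$V = -28$ ($V = 28 \left(-1\right) = -28$)
$134 V - 26 = 134 \left(-28\right) - 26 = -3752 - 26 = -3778$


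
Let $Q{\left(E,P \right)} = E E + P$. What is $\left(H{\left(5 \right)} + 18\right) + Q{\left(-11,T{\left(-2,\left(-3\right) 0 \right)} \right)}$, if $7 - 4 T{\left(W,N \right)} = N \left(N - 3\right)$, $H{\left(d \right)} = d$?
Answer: $\frac{583}{4} \approx 145.75$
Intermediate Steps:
$T{\left(W,N \right)} = \frac{7}{4} - \frac{N \left(-3 + N\right)}{4}$ ($T{\left(W,N \right)} = \frac{7}{4} - \frac{N \left(N - 3\right)}{4} = \frac{7}{4} - \frac{N \left(-3 + N\right)}{4}$)
$Q{\left(E,P \right)} = P + E^{2}$ ($Q{\left(E,P \right)} = E^{2} + P = P + E^{2}$)
$\left(H{\left(5 \right)} + 18\right) + Q{\left(-11,T{\left(-2,\left(-3\right) 0 \right)} \right)} = \left(5 + 18\right) + \left(\left(\frac{7}{4} - \frac{\left(\left(-3\right) 0\right)^{2}}{4} + \frac{3 \left(\left(-3\right) 0\right)}{4}\right) + \left(-11\right)^{2}\right) = 23 + \left(\left(\frac{7}{4} - \frac{0^{2}}{4} + \frac{3}{4} \cdot 0\right) + 121\right) = 23 + \left(\left(\frac{7}{4} - 0 + 0\right) + 121\right) = 23 + \left(\left(\frac{7}{4} + 0 + 0\right) + 121\right) = 23 + \left(\frac{7}{4} + 121\right) = 23 + \frac{491}{4} = \frac{583}{4}$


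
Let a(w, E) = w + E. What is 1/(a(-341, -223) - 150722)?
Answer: -1/151286 ≈ -6.6100e-6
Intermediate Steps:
a(w, E) = E + w
1/(a(-341, -223) - 150722) = 1/((-223 - 341) - 150722) = 1/(-564 - 150722) = 1/(-151286) = -1/151286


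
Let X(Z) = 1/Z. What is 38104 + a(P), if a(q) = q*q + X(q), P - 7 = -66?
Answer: 2453514/59 ≈ 41585.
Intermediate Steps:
P = -59 (P = 7 - 66 = -59)
a(q) = 1/q + q**2 (a(q) = q*q + 1/q = q**2 + 1/q = 1/q + q**2)
38104 + a(P) = 38104 + (1 + (-59)**3)/(-59) = 38104 - (1 - 205379)/59 = 38104 - 1/59*(-205378) = 38104 + 205378/59 = 2453514/59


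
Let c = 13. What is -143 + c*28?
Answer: 221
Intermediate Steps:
-143 + c*28 = -143 + 13*28 = -143 + 364 = 221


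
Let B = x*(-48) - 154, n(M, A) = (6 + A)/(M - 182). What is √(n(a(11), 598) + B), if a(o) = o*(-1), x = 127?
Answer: 11*I*√1924982/193 ≈ 79.077*I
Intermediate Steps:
a(o) = -o
n(M, A) = (6 + A)/(-182 + M)
B = -6250 (B = 127*(-48) - 154 = -6096 - 154 = -6250)
√(n(a(11), 598) + B) = √((6 + 598)/(-182 - 1*11) - 6250) = √(604/(-182 - 11) - 6250) = √(604/(-193) - 6250) = √(-1/193*604 - 6250) = √(-604/193 - 6250) = √(-1206854/193) = 11*I*√1924982/193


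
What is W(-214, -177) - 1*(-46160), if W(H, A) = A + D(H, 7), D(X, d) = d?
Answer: 45990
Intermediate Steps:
W(H, A) = 7 + A (W(H, A) = A + 7 = 7 + A)
W(-214, -177) - 1*(-46160) = (7 - 177) - 1*(-46160) = -170 + 46160 = 45990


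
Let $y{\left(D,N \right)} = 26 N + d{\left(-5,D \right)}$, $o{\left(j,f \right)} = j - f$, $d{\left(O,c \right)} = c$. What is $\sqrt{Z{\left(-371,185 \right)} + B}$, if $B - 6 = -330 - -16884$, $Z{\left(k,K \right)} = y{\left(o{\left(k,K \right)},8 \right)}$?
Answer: $2 \sqrt{4053} \approx 127.33$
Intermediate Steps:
$y{\left(D,N \right)} = D + 26 N$ ($y{\left(D,N \right)} = 26 N + D = D + 26 N$)
$Z{\left(k,K \right)} = 208 + k - K$ ($Z{\left(k,K \right)} = \left(k - K\right) + 26 \cdot 8 = \left(k - K\right) + 208 = 208 + k - K$)
$B = 16560$ ($B = 6 - -16554 = 6 + \left(-330 + 16884\right) = 6 + 16554 = 16560$)
$\sqrt{Z{\left(-371,185 \right)} + B} = \sqrt{\left(208 - 371 - 185\right) + 16560} = \sqrt{-348 + 16560} = \sqrt{16212} = 2 \sqrt{4053}$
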